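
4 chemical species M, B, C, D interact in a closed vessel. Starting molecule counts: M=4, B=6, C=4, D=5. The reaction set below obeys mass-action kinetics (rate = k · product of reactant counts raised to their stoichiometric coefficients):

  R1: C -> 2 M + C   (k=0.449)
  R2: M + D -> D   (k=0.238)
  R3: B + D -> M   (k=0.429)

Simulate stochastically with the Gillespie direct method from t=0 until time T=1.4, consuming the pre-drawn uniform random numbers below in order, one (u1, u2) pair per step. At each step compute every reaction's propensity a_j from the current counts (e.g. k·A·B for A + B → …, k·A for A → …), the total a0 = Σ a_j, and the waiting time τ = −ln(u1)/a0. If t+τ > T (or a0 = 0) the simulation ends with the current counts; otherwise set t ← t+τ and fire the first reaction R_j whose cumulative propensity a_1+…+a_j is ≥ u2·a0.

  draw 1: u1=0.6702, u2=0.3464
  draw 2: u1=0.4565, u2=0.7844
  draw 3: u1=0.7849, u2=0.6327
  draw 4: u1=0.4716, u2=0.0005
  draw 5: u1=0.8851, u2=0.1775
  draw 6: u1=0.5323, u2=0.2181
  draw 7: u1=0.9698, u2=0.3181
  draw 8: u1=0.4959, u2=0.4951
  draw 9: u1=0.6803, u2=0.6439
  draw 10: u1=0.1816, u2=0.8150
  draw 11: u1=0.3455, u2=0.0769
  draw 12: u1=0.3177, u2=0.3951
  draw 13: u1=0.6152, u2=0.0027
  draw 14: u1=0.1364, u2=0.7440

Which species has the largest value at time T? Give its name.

t=0.000: M=4 B=6 C=4 D=5
Draw 1: a1=1.796, a2=4.760, a3=12.870, a0=19.426; τ=−ln(0.6702)/19.426=0.021 → t=0.021; u2·a0=0.3464·19.426=6.729; a1+a2=6.556 < 6.729 ≤ a1+…+a3=19.426 → R3 fires; M=5 B=5 C=4 D=4
Draw 2: a1=1.796, a2=4.760, a3=8.580, a0=15.136; τ=−ln(0.4565)/15.136=0.052 → t=0.072; u2·a0=0.7844·15.136=11.873; a1+a2=6.556 < 11.873 ≤ a1+…+a3=15.136 → R3 fires; M=6 B=4 C=4 D=3
Draw 3: a1=1.796, a2=4.284, a3=5.148, a0=11.228; τ=−ln(0.7849)/11.228=0.022 → t=0.094; u2·a0=0.6327·11.228=7.104; a1+a2=6.080 < 7.104 ≤ a1+…+a3=11.228 → R3 fires; M=7 B=3 C=4 D=2
Draw 4: a1=1.796, a2=3.332, a3=2.574, a0=7.702; τ=−ln(0.4716)/7.702=0.098 → t=0.192; u2·a0=0.0005·7.702=0.004 ≤ a1=1.796 → R1 fires; M=9 B=3 C=4 D=2
Draw 5: a1=1.796, a2=4.284, a3=2.574, a0=8.654; τ=−ln(0.8851)/8.654=0.014 → t=0.206; u2·a0=0.1775·8.654=1.536 ≤ a1=1.796 → R1 fires; M=11 B=3 C=4 D=2
Draw 6: a1=1.796, a2=5.236, a3=2.574, a0=9.606; τ=−ln(0.5323)/9.606=0.066 → t=0.271; u2·a0=0.2181·9.606=2.095; a1=1.796 < 2.095 ≤ a1+a2=7.032 → R2 fires; M=10 B=3 C=4 D=2
Draw 7: a1=1.796, a2=4.760, a3=2.574, a0=9.130; τ=−ln(0.9698)/9.130=0.003 → t=0.275; u2·a0=0.3181·9.130=2.904; a1=1.796 < 2.904 ≤ a1+a2=6.556 → R2 fires; M=9 B=3 C=4 D=2
Draw 8: a1=1.796, a2=4.284, a3=2.574, a0=8.654; τ=−ln(0.4959)/8.654=0.081 → t=0.356; u2·a0=0.4951·8.654=4.285; a1=1.796 < 4.285 ≤ a1+a2=6.080 → R2 fires; M=8 B=3 C=4 D=2
Draw 9: a1=1.796, a2=3.808, a3=2.574, a0=8.178; τ=−ln(0.6803)/8.178=0.047 → t=0.403; u2·a0=0.6439·8.178=5.266; a1=1.796 < 5.266 ≤ a1+a2=5.604 → R2 fires; M=7 B=3 C=4 D=2
Draw 10: a1=1.796, a2=3.332, a3=2.574, a0=7.702; τ=−ln(0.1816)/7.702=0.221 → t=0.624; u2·a0=0.8150·7.702=6.277; a1+a2=5.128 < 6.277 ≤ a1+…+a3=7.702 → R3 fires; M=8 B=2 C=4 D=1
Draw 11: a1=1.796, a2=1.904, a3=0.858, a0=4.558; τ=−ln(0.3455)/4.558=0.233 → t=0.857; u2·a0=0.0769·4.558=0.351 ≤ a1=1.796 → R1 fires; M=10 B=2 C=4 D=1
Draw 12: a1=1.796, a2=2.380, a3=0.858, a0=5.034; τ=−ln(0.3177)/5.034=0.228 → t=1.085; u2·a0=0.3951·5.034=1.989; a1=1.796 < 1.989 ≤ a1+a2=4.176 → R2 fires; M=9 B=2 C=4 D=1
Draw 13: a1=1.796, a2=2.142, a3=0.858, a0=4.796; τ=−ln(0.6152)/4.796=0.101 → t=1.187; u2·a0=0.0027·4.796=0.013 ≤ a1=1.796 → R1 fires; M=11 B=2 C=4 D=1
Draw 14: a1=1.796, a2=2.618, a3=0.858, a0=5.272; τ=−ln(0.1364)/5.272=0.378 → t=1.564 > T=1.4: stop.
At T=1.4: M=11 B=2 C=4 D=1; the largest is M.

Dominant species at T: M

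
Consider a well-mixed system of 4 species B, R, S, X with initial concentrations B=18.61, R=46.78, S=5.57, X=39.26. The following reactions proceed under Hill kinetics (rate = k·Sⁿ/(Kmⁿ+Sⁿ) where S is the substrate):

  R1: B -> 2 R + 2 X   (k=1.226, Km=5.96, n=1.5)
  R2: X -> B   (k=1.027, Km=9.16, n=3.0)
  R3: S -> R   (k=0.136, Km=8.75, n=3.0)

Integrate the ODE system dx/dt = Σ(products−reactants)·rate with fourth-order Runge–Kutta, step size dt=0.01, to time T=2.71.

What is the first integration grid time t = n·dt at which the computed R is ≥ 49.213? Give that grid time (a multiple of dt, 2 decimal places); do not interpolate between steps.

RK4 with dt=0.01: 271 steps to T=2.71. Trajectory (selected grid times):
t=0.00: B=18.61 R=46.78 S=5.57 X=39.26
t=0.30: B=18.60 R=47.41 S=5.56 X=39.58
t=0.60: B=18.60 R=48.04 S=5.55 X=39.90
t=0.90: B=18.59 R=48.67 S=5.55 X=40.21
t=1.15: B=18.58 R=49.20 S=5.54 X=40.48
t=1.16: B=18.58 R=49.22 S=5.54 X=40.49
t=1.20: B=18.58 R=49.30 S=5.54 X=40.53
t=1.51: B=18.58 R=49.96 S=5.53 X=40.86
t=1.81: B=18.57 R=50.59 S=5.52 X=41.18
t=2.11: B=18.56 R=51.22 S=5.51 X=41.50
t=2.41: B=18.56 R=51.85 S=5.50 X=41.81
t=2.71: B=18.55 R=52.48 S=5.50 X=42.13
R(1.15)=49.199 < 49.213 but R(1.16)=49.220 ≥ 49.213, so the first grid time is t=1.16.

Threshold first reached at t = 1.16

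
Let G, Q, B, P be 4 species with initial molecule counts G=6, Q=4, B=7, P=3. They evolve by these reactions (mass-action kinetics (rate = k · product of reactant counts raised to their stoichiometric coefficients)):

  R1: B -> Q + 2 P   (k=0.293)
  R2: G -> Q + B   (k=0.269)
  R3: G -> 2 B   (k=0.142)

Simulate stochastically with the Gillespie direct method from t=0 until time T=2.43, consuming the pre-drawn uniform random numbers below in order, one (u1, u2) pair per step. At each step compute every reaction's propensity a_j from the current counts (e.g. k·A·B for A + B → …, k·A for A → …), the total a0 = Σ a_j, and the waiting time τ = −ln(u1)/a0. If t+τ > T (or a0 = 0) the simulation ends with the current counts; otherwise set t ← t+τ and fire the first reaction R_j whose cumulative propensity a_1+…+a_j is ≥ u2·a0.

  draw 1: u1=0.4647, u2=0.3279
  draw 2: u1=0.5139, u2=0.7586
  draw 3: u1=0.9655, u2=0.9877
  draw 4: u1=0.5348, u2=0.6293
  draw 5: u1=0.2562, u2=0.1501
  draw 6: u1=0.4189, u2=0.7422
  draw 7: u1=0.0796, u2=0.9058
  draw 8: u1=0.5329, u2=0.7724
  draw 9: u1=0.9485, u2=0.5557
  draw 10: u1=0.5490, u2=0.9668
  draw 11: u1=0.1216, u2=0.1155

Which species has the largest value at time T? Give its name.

t=0.000: G=6 Q=4 B=7 P=3
Draw 1: a1=2.051, a2=1.614, a3=0.852, a0=4.517; τ=−ln(0.4647)/4.517=0.170 → t=0.170; u2·a0=0.3279·4.517=1.481 ≤ a1=2.051 → R1 fires; G=6 Q=5 B=6 P=5
Draw 2: a1=1.758, a2=1.614, a3=0.852, a0=4.224; τ=−ln(0.5139)/4.224=0.158 → t=0.327; u2·a0=0.7586·4.224=3.204; a1=1.758 < 3.204 ≤ a1+a2=3.372 → R2 fires; G=5 Q=6 B=7 P=5
Draw 3: a1=2.051, a2=1.345, a3=0.710, a0=4.106; τ=−ln(0.9655)/4.106=0.009 → t=0.336; u2·a0=0.9877·4.106=4.055; a1+a2=3.396 < 4.055 ≤ a1+…+a3=4.106 → R3 fires; G=4 Q=6 B=9 P=5
Draw 4: a1=2.637, a2=1.076, a3=0.568, a0=4.281; τ=−ln(0.5348)/4.281=0.146 → t=0.482; u2·a0=0.6293·4.281=2.694; a1=2.637 < 2.694 ≤ a1+a2=3.713 → R2 fires; G=3 Q=7 B=10 P=5
Draw 5: a1=2.930, a2=0.807, a3=0.426, a0=4.163; τ=−ln(0.2562)/4.163=0.327 → t=0.809; u2·a0=0.1501·4.163=0.625 ≤ a1=2.930 → R1 fires; G=3 Q=8 B=9 P=7
Draw 6: a1=2.637, a2=0.807, a3=0.426, a0=3.870; τ=−ln(0.4189)/3.870=0.225 → t=1.034; u2·a0=0.7422·3.870=2.872; a1=2.637 < 2.872 ≤ a1+a2=3.444 → R2 fires; G=2 Q=9 B=10 P=7
Draw 7: a1=2.930, a2=0.538, a3=0.284, a0=3.752; τ=−ln(0.0796)/3.752=0.675 → t=1.708; u2·a0=0.9058·3.752=3.399; a1=2.930 < 3.399 ≤ a1+a2=3.468 → R2 fires; G=1 Q=10 B=11 P=7
Draw 8: a1=3.223, a2=0.269, a3=0.142, a0=3.634; τ=−ln(0.5329)/3.634=0.173 → t=1.882; u2·a0=0.7724·3.634=2.807 ≤ a1=3.223 → R1 fires; G=1 Q=11 B=10 P=9
Draw 9: a1=2.930, a2=0.269, a3=0.142, a0=3.341; τ=−ln(0.9485)/3.341=0.016 → t=1.898; u2·a0=0.5557·3.341=1.857 ≤ a1=2.930 → R1 fires; G=1 Q=12 B=9 P=11
Draw 10: a1=2.637, a2=0.269, a3=0.142, a0=3.048; τ=−ln(0.5490)/3.048=0.197 → t=2.094; u2·a0=0.9668·3.048=2.947; a1+a2=2.906 < 2.947 ≤ a1+…+a3=3.048 → R3 fires; G=0 Q=12 B=11 P=11
Draw 11: a1=3.223, a2=0.000, a3=0.000, a0=3.223; τ=−ln(0.1216)/3.223=0.654 → t=2.748 > T=2.43: stop.
At T=2.43: G=0 Q=12 B=11 P=11; the largest is Q.

Dominant species at T: Q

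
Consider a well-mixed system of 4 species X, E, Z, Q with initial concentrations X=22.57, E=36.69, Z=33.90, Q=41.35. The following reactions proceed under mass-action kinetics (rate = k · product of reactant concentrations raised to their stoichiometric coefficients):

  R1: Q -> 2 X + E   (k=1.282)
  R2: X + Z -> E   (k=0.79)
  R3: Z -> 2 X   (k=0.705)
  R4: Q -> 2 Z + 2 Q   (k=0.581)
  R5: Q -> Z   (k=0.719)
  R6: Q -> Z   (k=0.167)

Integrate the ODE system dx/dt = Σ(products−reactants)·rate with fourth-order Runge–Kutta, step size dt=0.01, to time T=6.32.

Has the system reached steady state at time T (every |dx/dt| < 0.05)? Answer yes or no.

RK4 with dt=0.01: 632 steps to T=6.32. Trajectory (selected grid times):
t=0.00: X=22.57 E=36.69 Z=33.90 Q=41.35
t=0.70: X=14.04 E=121.39 Z=2.92 Q=13.62
t=1.40: X=17.11 E=141.97 Z=0.74 Q=4.48
t=2.11: X=18.22 E=148.63 Z=0.22 Q=1.45
t=2.81: X=18.58 E=150.76 Z=0.07 Q=0.48
t=3.51: X=18.70 E=151.46 Z=0.02 Q=0.16
t=4.21: X=18.74 E=151.69 Z=0.01 Q=0.05
t=4.92: X=18.75 E=151.77 Z=0.00 Q=0.02
t=5.62: X=18.76 E=151.80 Z=0.00 Q=0.01
t=6.32: X=18.76 E=151.80 Z=0.00 Q=0.00
Rates at T: R1=0.0023, R2=0.0040, R3=0.0002, R4=0.0011, R5=0.0013, R6=0.0003
dx/dt at T (Σ net stoichiometry × rate): X=+0.0011, E=+0.0063, Z=-0.0004, Q=-0.0029
Largest |dx/dt| is |+0.0063| (E) < 0.05 → steady.

Steady state at T: yes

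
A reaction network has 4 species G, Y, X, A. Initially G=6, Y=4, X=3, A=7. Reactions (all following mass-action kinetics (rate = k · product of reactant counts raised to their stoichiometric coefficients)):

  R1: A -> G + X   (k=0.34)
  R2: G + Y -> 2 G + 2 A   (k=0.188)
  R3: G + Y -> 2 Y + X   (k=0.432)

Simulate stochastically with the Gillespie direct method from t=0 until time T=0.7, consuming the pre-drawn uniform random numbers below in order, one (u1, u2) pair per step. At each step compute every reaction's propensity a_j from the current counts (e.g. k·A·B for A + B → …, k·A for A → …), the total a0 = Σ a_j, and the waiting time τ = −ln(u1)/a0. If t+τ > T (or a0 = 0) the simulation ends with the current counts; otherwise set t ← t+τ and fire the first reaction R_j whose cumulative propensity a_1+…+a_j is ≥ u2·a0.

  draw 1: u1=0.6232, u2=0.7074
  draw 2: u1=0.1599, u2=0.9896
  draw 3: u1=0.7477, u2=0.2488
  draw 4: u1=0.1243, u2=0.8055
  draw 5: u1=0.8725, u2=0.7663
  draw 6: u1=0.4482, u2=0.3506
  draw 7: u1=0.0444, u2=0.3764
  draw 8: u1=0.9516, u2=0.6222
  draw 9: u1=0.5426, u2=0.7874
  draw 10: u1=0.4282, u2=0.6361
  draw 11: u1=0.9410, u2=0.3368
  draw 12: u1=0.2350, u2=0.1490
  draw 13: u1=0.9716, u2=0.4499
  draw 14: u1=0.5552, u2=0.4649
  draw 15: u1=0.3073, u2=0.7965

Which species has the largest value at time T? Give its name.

t=0.000: G=6 Y=4 X=3 A=7
Draw 1: a1=2.380, a2=4.512, a3=10.368, a0=17.260; τ=−ln(0.6232)/17.260=0.027 → t=0.027; u2·a0=0.7074·17.260=12.210; a1+a2=6.892 < 12.210 ≤ a1+…+a3=17.260 → R3 fires; G=5 Y=5 X=4 A=7
Draw 2: a1=2.380, a2=4.700, a3=10.800, a0=17.880; τ=−ln(0.1599)/17.880=0.103 → t=0.130; u2·a0=0.9896·17.880=17.694; a1+a2=7.080 < 17.694 ≤ a1+…+a3=17.880 → R3 fires; G=4 Y=6 X=5 A=7
Draw 3: a1=2.380, a2=4.512, a3=10.368, a0=17.260; τ=−ln(0.7477)/17.260=0.017 → t=0.147; u2·a0=0.2488·17.260=4.294; a1=2.380 < 4.294 ≤ a1+a2=6.892 → R2 fires; G=5 Y=5 X=5 A=9
Draw 4: a1=3.060, a2=4.700, a3=10.800, a0=18.560; τ=−ln(0.1243)/18.560=0.112 → t=0.259; u2·a0=0.8055·18.560=14.950; a1+a2=7.760 < 14.950 ≤ a1+…+a3=18.560 → R3 fires; G=4 Y=6 X=6 A=9
Draw 5: a1=3.060, a2=4.512, a3=10.368, a0=17.940; τ=−ln(0.8725)/17.940=0.008 → t=0.267; u2·a0=0.7663·17.940=13.747; a1+a2=7.572 < 13.747 ≤ a1+…+a3=17.940 → R3 fires; G=3 Y=7 X=7 A=9
Draw 6: a1=3.060, a2=3.948, a3=9.072, a0=16.080; τ=−ln(0.4482)/16.080=0.050 → t=0.317; u2·a0=0.3506·16.080=5.638; a1=3.060 < 5.638 ≤ a1+a2=7.008 → R2 fires; G=4 Y=6 X=7 A=11
Draw 7: a1=3.740, a2=4.512, a3=10.368, a0=18.620; τ=−ln(0.0444)/18.620=0.167 → t=0.484; u2·a0=0.3764·18.620=7.009; a1=3.740 < 7.009 ≤ a1+a2=8.252 → R2 fires; G=5 Y=5 X=7 A=13
Draw 8: a1=4.420, a2=4.700, a3=10.800, a0=19.920; τ=−ln(0.9516)/19.920=0.002 → t=0.486; u2·a0=0.6222·19.920=12.394; a1+a2=9.120 < 12.394 ≤ a1+…+a3=19.920 → R3 fires; G=4 Y=6 X=8 A=13
Draw 9: a1=4.420, a2=4.512, a3=10.368, a0=19.300; τ=−ln(0.5426)/19.300=0.032 → t=0.518; u2·a0=0.7874·19.300=15.197; a1+a2=8.932 < 15.197 ≤ a1+…+a3=19.300 → R3 fires; G=3 Y=7 X=9 A=13
Draw 10: a1=4.420, a2=3.948, a3=9.072, a0=17.440; τ=−ln(0.4282)/17.440=0.049 → t=0.567; u2·a0=0.6361·17.440=11.094; a1+a2=8.368 < 11.094 ≤ a1+…+a3=17.440 → R3 fires; G=2 Y=8 X=10 A=13
Draw 11: a1=4.420, a2=3.008, a3=6.912, a0=14.340; τ=−ln(0.9410)/14.340=0.004 → t=0.571; u2·a0=0.3368·14.340=4.830; a1=4.420 < 4.830 ≤ a1+a2=7.428 → R2 fires; G=3 Y=7 X=10 A=15
Draw 12: a1=5.100, a2=3.948, a3=9.072, a0=18.120; τ=−ln(0.2350)/18.120=0.080 → t=0.651; u2·a0=0.1490·18.120=2.700 ≤ a1=5.100 → R1 fires; G=4 Y=7 X=11 A=14
Draw 13: a1=4.760, a2=5.264, a3=12.096, a0=22.120; τ=−ln(0.9716)/22.120=0.001 → t=0.652; u2·a0=0.4499·22.120=9.952; a1=4.760 < 9.952 ≤ a1+a2=10.024 → R2 fires; G=5 Y=6 X=11 A=16
Draw 14: a1=5.440, a2=5.640, a3=12.960, a0=24.040; τ=−ln(0.5552)/24.040=0.024 → t=0.677; u2·a0=0.4649·24.040=11.176; a1+a2=11.080 < 11.176 ≤ a1+…+a3=24.040 → R3 fires; G=4 Y=7 X=12 A=16
Draw 15: a1=5.440, a2=5.264, a3=12.096, a0=22.800; τ=−ln(0.3073)/22.800=0.052 → t=0.728 > T=0.7: stop.
At T=0.7: G=4 Y=7 X=12 A=16; the largest is A.

Dominant species at T: A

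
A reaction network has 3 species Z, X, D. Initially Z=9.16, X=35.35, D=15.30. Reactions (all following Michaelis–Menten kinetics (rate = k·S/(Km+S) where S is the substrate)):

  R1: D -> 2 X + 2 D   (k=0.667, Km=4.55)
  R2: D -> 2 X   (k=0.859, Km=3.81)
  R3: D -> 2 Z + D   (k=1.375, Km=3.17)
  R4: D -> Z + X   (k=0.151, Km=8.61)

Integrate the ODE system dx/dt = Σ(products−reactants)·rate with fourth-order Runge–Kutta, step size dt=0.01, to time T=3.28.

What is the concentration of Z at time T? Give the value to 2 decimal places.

RK4 with dt=0.01: 328 steps to T=3.28. Trajectory (selected grid times):
t=0.00: Z=9.16 X=35.35 D=15.30
t=0.36: Z=10.01 X=36.25 D=15.20
t=0.73: Z=10.89 X=37.17 D=15.10
t=1.09: Z=11.74 X=38.07 D=15.01
t=1.46: Z=12.62 X=38.99 D=14.91
t=1.82: Z=13.47 X=39.88 D=14.81
t=2.19: Z=14.34 X=40.80 D=14.71
t=2.55: Z=15.19 X=41.69 D=14.61
t=2.92: Z=16.06 X=42.61 D=14.52
t=3.28: Z=16.91 X=43.50 D=14.42
Read off Z at T=3.28: 16.91

Z at T = 16.91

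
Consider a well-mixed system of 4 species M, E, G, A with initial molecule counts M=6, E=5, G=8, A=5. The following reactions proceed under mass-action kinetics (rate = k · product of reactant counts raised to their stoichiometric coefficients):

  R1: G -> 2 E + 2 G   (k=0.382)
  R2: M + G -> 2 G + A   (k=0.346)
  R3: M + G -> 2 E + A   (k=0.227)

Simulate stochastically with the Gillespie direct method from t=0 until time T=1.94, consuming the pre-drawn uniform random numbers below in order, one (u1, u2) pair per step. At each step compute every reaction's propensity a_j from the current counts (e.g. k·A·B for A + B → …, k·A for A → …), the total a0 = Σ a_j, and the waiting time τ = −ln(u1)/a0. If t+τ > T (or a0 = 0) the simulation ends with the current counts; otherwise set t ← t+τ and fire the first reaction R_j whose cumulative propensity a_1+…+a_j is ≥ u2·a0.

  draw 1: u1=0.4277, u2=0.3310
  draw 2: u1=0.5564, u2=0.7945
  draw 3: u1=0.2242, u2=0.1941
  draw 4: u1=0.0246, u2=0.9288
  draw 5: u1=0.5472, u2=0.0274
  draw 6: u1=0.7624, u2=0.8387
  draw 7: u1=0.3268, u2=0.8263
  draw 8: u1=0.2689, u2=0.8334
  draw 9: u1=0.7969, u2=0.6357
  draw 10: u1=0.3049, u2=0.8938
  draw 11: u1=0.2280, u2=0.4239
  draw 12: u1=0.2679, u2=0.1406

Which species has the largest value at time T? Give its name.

Dominant species at T: E

t=0.000: M=6 E=5 G=8 A=5
Draw 1: a1=3.056, a2=16.608, a3=10.896, a0=30.560; τ=−ln(0.4277)/30.560=0.028 → t=0.028; u2·a0=0.3310·30.560=10.115; a1=3.056 < 10.115 ≤ a1+a2=19.664 → R2 fires; M=5 E=5 G=9 A=6
Draw 2: a1=3.438, a2=15.570, a3=10.215, a0=29.223; τ=−ln(0.5564)/29.223=0.020 → t=0.048; u2·a0=0.7945·29.223=23.218; a1+a2=19.008 < 23.218 ≤ a1+…+a3=29.223 → R3 fires; M=4 E=7 G=8 A=7
Draw 3: a1=3.056, a2=11.072, a3=7.264, a0=21.392; τ=−ln(0.2242)/21.392=0.070 → t=0.118; u2·a0=0.1941·21.392=4.152; a1=3.056 < 4.152 ≤ a1+a2=14.128 → R2 fires; M=3 E=7 G=9 A=8
Draw 4: a1=3.438, a2=9.342, a3=6.129, a0=18.909; τ=−ln(0.0246)/18.909=0.196 → t=0.314; u2·a0=0.9288·18.909=17.563; a1+a2=12.780 < 17.563 ≤ a1+…+a3=18.909 → R3 fires; M=2 E=9 G=8 A=9
Draw 5: a1=3.056, a2=5.536, a3=3.632, a0=12.224; τ=−ln(0.5472)/12.224=0.049 → t=0.363; u2·a0=0.0274·12.224=0.335 ≤ a1=3.056 → R1 fires; M=2 E=11 G=9 A=9
Draw 6: a1=3.438, a2=6.228, a3=4.086, a0=13.752; τ=−ln(0.7624)/13.752=0.020 → t=0.383; u2·a0=0.8387·13.752=11.534; a1+a2=9.666 < 11.534 ≤ a1+…+a3=13.752 → R3 fires; M=1 E=13 G=8 A=10
Draw 7: a1=3.056, a2=2.768, a3=1.816, a0=7.640; τ=−ln(0.3268)/7.640=0.146 → t=0.529; u2·a0=0.8263·7.640=6.313; a1+a2=5.824 < 6.313 ≤ a1+…+a3=7.640 → R3 fires; M=0 E=15 G=7 A=11
Draw 8: a1=2.674, a2=0.000, a3=0.000, a0=2.674; τ=−ln(0.2689)/2.674=0.491 → t=1.020; u2·a0=0.8334·2.674=2.229 ≤ a1=2.674 → R1 fires; M=0 E=17 G=8 A=11
Draw 9: a1=3.056, a2=0.000, a3=0.000, a0=3.056; τ=−ln(0.7969)/3.056=0.074 → t=1.095; u2·a0=0.6357·3.056=1.943 ≤ a1=3.056 → R1 fires; M=0 E=19 G=9 A=11
Draw 10: a1=3.438, a2=0.000, a3=0.000, a0=3.438; τ=−ln(0.3049)/3.438=0.345 → t=1.440; u2·a0=0.8938·3.438=3.073 ≤ a1=3.438 → R1 fires; M=0 E=21 G=10 A=11
Draw 11: a1=3.820, a2=0.000, a3=0.000, a0=3.820; τ=−ln(0.2280)/3.820=0.387 → t=1.827; u2·a0=0.4239·3.820=1.619 ≤ a1=3.820 → R1 fires; M=0 E=23 G=11 A=11
Draw 12: a1=4.202, a2=0.000, a3=0.000, a0=4.202; τ=−ln(0.2679)/4.202=0.313 → t=2.141 > T=1.94: stop.
At T=1.94: M=0 E=23 G=11 A=11; the largest is E.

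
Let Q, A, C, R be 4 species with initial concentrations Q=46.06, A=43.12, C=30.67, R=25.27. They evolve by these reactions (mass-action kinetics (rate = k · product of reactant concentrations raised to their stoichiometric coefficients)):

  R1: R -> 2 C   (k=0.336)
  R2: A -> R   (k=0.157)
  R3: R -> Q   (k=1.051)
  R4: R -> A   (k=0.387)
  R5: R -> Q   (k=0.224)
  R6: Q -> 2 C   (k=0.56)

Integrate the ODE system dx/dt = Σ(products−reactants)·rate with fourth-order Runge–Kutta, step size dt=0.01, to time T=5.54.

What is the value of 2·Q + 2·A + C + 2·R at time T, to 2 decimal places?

Check how each reaction changes W = 2·Q + 2·A + C + 2·R (weight of products minus weight of reactants):
R1: R -> 2 C: (1·2) − (2·1) = 2 − 2 = 0
R2: A -> R: (2·1) − (2·1) = 2 − 2 = 0
R3: R -> Q: (2·1) − (2·1) = 2 − 2 = 0
R4: R -> A: (2·1) − (2·1) = 2 − 2 = 0
R5: R -> Q: (2·1) − (2·1) = 2 − 2 = 0
R6: Q -> 2 C: (1·2) − (2·1) = 2 − 2 = 0
Every reaction leaves W unchanged, so W is conserved and no simulation is needed: W(T) = W(0) = 2·46.06 + 2·43.12 + 30.67 + 2·25.27 = 259.57

Value at T = 259.57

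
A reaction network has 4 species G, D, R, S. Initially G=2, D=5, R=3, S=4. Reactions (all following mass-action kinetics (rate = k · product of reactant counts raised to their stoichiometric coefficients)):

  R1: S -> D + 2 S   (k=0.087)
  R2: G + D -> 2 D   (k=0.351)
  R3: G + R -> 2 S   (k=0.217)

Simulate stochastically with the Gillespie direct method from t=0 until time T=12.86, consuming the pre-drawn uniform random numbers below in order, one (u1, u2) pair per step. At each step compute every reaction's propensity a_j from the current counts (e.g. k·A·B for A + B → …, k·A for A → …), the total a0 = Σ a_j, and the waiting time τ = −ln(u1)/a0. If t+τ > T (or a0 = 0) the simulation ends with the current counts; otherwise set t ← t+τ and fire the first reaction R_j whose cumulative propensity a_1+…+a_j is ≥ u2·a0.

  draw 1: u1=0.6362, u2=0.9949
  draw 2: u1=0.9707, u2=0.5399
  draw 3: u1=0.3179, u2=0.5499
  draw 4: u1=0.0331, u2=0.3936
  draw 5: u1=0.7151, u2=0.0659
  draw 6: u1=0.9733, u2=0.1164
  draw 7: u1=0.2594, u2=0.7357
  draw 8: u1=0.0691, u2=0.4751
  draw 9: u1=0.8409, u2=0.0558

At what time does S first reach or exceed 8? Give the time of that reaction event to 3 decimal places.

Threshold first reached at t = 7.890

t=0.000: G=2 D=5 R=3 S=4
Draw 1: a1=0.348, a2=3.510, a3=1.302, a0=5.160; τ=−ln(0.6362)/5.160=0.088 → t=0.088; u2·a0=0.9949·5.160=5.134; a1+a2=3.858 < 5.134 ≤ a1+…+a3=5.160 → R3 fires; G=1 D=5 R=2 S=6
Draw 2: a1=0.522, a2=1.755, a3=0.434, a0=2.711; τ=−ln(0.9707)/2.711=0.011 → t=0.099; u2·a0=0.5399·2.711=1.464; a1=0.522 < 1.464 ≤ a1+a2=2.277 → R2 fires; G=0 D=6 R=2 S=6
Draw 3: a1=0.522, a2=0.000, a3=0.000, a0=0.522; τ=−ln(0.3179)/0.522=2.195 → t=2.294; u2·a0=0.5499·0.522=0.287 ≤ a1=0.522 → R1 fires; G=0 D=7 R=2 S=7
Draw 4: a1=0.609, a2=0.000, a3=0.000, a0=0.609; τ=−ln(0.0331)/0.609=5.596 → t=7.890; u2·a0=0.3936·0.609=0.240 ≤ a1=0.609 → R1 fires; G=0 D=8 R=2 S=8
Draw 5: a1=0.696, a2=0.000, a3=0.000, a0=0.696; τ=−ln(0.7151)/0.696=0.482 → t=8.372; u2·a0=0.0659·0.696=0.046 ≤ a1=0.696 → R1 fires; G=0 D=9 R=2 S=9
Draw 6: a1=0.783, a2=0.000, a3=0.000, a0=0.783; τ=−ln(0.9733)/0.783=0.035 → t=8.407; u2·a0=0.1164·0.783=0.091 ≤ a1=0.783 → R1 fires; G=0 D=10 R=2 S=10
Draw 7: a1=0.870, a2=0.000, a3=0.000, a0=0.870; τ=−ln(0.2594)/0.870=1.551 → t=9.958; u2·a0=0.7357·0.870=0.640 ≤ a1=0.870 → R1 fires; G=0 D=11 R=2 S=11
Draw 8: a1=0.957, a2=0.000, a3=0.000, a0=0.957; τ=−ln(0.0691)/0.957=2.792 → t=12.750; u2·a0=0.4751·0.957=0.455 ≤ a1=0.957 → R1 fires; G=0 D=12 R=2 S=12
Draw 9: a1=1.044, a2=0.000, a3=0.000, a0=1.044; τ=−ln(0.8409)/1.044=0.166 → t=12.916 > T=12.86: stop.
S first becomes ≥ 8 when it reaches 8 at the event at t=7.890.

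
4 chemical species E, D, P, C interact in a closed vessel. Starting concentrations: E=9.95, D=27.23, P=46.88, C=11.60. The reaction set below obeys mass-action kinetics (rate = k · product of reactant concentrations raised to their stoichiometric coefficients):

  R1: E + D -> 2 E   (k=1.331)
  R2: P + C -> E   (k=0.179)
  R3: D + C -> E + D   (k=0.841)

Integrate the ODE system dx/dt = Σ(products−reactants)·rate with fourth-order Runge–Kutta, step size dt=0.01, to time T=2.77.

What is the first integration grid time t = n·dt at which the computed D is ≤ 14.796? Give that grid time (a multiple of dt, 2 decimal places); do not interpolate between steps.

RK4 with dt=0.01: 277 steps to T=2.77. Trajectory (selected grid times):
t=0.00: E=9.95 D=27.23 P=46.88 C=11.60
t=0.02: E=24.93 D=17.12 P=45.42 C=6.73
t=0.03: E=31.54 D=11.74 P=44.93 C=5.50
t=0.31: E=48.23 D=0.00 P=40.83 C=0.55
t=0.62: E=48.72 D=0.00 P=40.34 C=0.06
t=0.92: E=48.77 D=0.00 P=40.29 C=0.01
t=1.23: E=48.78 D=0.00 P=40.28 C=0.00
t=1.54: E=48.78 D=0.00 P=40.28 C=0.00
t=1.85: E=48.78 D=0.00 P=40.28 C=0.00
t=2.15: E=48.78 D=0.00 P=40.28 C=0.00
t=2.46: E=48.78 D=0.00 P=40.28 C=0.00
t=2.77: E=48.78 D=0.00 P=40.28 C=0.00
D(0.02)=17.118 > 14.796 but D(0.03)=11.740 ≤ 14.796, so the first grid time is t=0.03.

Threshold first reached at t = 0.03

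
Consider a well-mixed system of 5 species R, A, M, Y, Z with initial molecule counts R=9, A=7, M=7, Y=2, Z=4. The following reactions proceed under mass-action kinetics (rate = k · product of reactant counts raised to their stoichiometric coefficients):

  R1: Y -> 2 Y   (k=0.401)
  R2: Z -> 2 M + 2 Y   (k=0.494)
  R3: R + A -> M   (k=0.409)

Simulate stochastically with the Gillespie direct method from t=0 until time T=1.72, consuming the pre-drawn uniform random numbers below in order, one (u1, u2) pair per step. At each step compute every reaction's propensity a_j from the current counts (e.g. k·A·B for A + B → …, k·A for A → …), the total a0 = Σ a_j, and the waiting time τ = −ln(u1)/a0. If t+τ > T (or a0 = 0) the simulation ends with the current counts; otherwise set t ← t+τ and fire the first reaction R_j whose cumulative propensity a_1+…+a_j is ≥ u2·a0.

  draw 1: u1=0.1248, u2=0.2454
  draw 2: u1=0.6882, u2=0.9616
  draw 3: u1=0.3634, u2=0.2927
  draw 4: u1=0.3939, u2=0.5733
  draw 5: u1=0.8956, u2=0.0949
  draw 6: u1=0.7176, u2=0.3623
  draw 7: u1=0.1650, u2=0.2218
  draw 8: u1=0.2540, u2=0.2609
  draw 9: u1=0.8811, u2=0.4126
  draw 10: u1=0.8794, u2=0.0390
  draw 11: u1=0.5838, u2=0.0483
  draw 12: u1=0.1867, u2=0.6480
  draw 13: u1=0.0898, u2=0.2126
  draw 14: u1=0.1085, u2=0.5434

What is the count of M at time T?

M at T = 17

t=0.000: R=9 A=7 M=7 Y=2 Z=4
Draw 1: a1=0.802, a2=1.976, a3=25.767, a0=28.545; τ=−ln(0.1248)/28.545=0.073 → t=0.073; u2·a0=0.2454·28.545=7.005; a1+a2=2.778 < 7.005 ≤ a1+…+a3=28.545 → R3 fires; R=8 A=6 M=8 Y=2 Z=4
Draw 2: a1=0.802, a2=1.976, a3=19.632, a0=22.410; τ=−ln(0.6882)/22.410=0.017 → t=0.090; u2·a0=0.9616·22.410=21.549; a1+a2=2.778 < 21.549 ≤ a1+…+a3=22.410 → R3 fires; R=7 A=5 M=9 Y=2 Z=4
Draw 3: a1=0.802, a2=1.976, a3=14.315, a0=17.093; τ=−ln(0.3634)/17.093=0.059 → t=0.149; u2·a0=0.2927·17.093=5.003; a1+a2=2.778 < 5.003 ≤ a1+…+a3=17.093 → R3 fires; R=6 A=4 M=10 Y=2 Z=4
Draw 4: a1=0.802, a2=1.976, a3=9.816, a0=12.594; τ=−ln(0.3939)/12.594=0.074 → t=0.223; u2·a0=0.5733·12.594=7.220; a1+a2=2.778 < 7.220 ≤ a1+…+a3=12.594 → R3 fires; R=5 A=3 M=11 Y=2 Z=4
Draw 5: a1=0.802, a2=1.976, a3=6.135, a0=8.913; τ=−ln(0.8956)/8.913=0.012 → t=0.235; u2·a0=0.0949·8.913=0.846; a1=0.802 < 0.846 ≤ a1+a2=2.778 → R2 fires; R=5 A=3 M=13 Y=4 Z=3
Draw 6: a1=1.604, a2=1.482, a3=6.135, a0=9.221; τ=−ln(0.7176)/9.221=0.036 → t=0.271; u2·a0=0.3623·9.221=3.341; a1+a2=3.086 < 3.341 ≤ a1+…+a3=9.221 → R3 fires; R=4 A=2 M=14 Y=4 Z=3
Draw 7: a1=1.604, a2=1.482, a3=3.272, a0=6.358; τ=−ln(0.1650)/6.358=0.283 → t=0.555; u2·a0=0.2218·6.358=1.410 ≤ a1=1.604 → R1 fires; R=4 A=2 M=14 Y=5 Z=3
Draw 8: a1=2.005, a2=1.482, a3=3.272, a0=6.759; τ=−ln(0.2540)/6.759=0.203 → t=0.757; u2·a0=0.2609·6.759=1.763 ≤ a1=2.005 → R1 fires; R=4 A=2 M=14 Y=6 Z=3
Draw 9: a1=2.406, a2=1.482, a3=3.272, a0=7.160; τ=−ln(0.8811)/7.160=0.018 → t=0.775; u2·a0=0.4126·7.160=2.954; a1=2.406 < 2.954 ≤ a1+a2=3.888 → R2 fires; R=4 A=2 M=16 Y=8 Z=2
Draw 10: a1=3.208, a2=0.988, a3=3.272, a0=7.468; τ=−ln(0.8794)/7.468=0.017 → t=0.792; u2·a0=0.0390·7.468=0.291 ≤ a1=3.208 → R1 fires; R=4 A=2 M=16 Y=9 Z=2
Draw 11: a1=3.609, a2=0.988, a3=3.272, a0=7.869; τ=−ln(0.5838)/7.869=0.068 → t=0.861; u2·a0=0.0483·7.869=0.380 ≤ a1=3.609 → R1 fires; R=4 A=2 M=16 Y=10 Z=2
Draw 12: a1=4.010, a2=0.988, a3=3.272, a0=8.270; τ=−ln(0.1867)/8.270=0.203 → t=1.063; u2·a0=0.6480·8.270=5.359; a1+a2=4.998 < 5.359 ≤ a1+…+a3=8.270 → R3 fires; R=3 A=1 M=17 Y=10 Z=2
Draw 13: a1=4.010, a2=0.988, a3=1.227, a0=6.225; τ=−ln(0.0898)/6.225=0.387 → t=1.451; u2·a0=0.2126·6.225=1.323 ≤ a1=4.010 → R1 fires; R=3 A=1 M=17 Y=11 Z=2
Draw 14: a1=4.411, a2=0.988, a3=1.227, a0=6.626; τ=−ln(0.1085)/6.626=0.335 → t=1.786 > T=1.72: stop.
Read off M at T=1.72: 17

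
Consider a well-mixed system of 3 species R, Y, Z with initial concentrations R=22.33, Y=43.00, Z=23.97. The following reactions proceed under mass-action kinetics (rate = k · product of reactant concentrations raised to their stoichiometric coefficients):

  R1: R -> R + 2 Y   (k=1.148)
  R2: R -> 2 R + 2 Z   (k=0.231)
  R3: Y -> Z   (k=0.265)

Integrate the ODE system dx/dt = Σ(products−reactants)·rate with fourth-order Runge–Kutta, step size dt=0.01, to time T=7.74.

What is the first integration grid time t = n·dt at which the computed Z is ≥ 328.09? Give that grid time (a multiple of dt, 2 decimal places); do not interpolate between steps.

Threshold first reached at t = 4.95

RK4 with dt=0.01: 774 steps to T=7.74. Trajectory (selected grid times):
t=0.00: R=22.33 Y=43.00 Z=23.97
t=0.86: R=27.24 Y=78.02 Z=47.54
t=1.72: R=33.22 Y=115.52 Z=81.51
t=2.58: R=40.52 Y=157.12 Z=127.08
t=3.44: R=49.43 Y=204.56 Z=185.98
t=4.30: R=60.29 Y=259.79 Z=260.45
t=4.94: R=69.90 Y=307.27 Z=327.66
t=4.95: R=70.06 Y=308.06 Z=328.80
t=5.16: R=73.54 Y=325.06 Z=353.38
t=6.02: R=89.71 Y=403.01 Z=468.40
t=6.88: R=109.42 Y=496.77 Z=610.03
t=7.74: R=133.47 Y=610.07 Z=783.83
Z(4.94)=327.663 < 328.09 but Z(4.95)=328.802 ≥ 328.09, so the first grid time is t=4.95.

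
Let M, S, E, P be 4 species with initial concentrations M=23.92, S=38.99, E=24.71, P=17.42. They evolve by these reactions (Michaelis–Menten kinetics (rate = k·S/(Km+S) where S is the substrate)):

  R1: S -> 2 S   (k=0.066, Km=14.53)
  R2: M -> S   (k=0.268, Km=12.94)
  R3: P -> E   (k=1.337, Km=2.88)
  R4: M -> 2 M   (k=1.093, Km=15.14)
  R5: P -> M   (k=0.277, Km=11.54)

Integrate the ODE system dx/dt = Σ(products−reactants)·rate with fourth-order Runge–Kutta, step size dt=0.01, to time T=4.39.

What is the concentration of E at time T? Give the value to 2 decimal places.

E at T = 29.60

RK4 with dt=0.01: 439 steps to T=4.39. Trajectory (selected grid times):
t=0.00: M=23.92 S=38.99 E=24.71 P=17.42
t=0.49: M=24.24 S=39.10 E=25.27 P=16.78
t=0.98: M=24.57 S=39.21 E=25.83 P=16.14
t=1.46: M=24.89 S=39.32 E=26.37 P=15.52
t=1.95: M=25.21 S=39.43 E=26.92 P=14.89
t=2.44: M=25.54 S=39.54 E=27.47 P=14.27
t=2.93: M=25.86 S=39.65 E=28.01 P=13.65
t=3.41: M=26.18 S=39.76 E=28.54 P=13.05
t=3.90: M=26.50 S=39.87 E=29.07 P=12.45
t=4.39: M=26.82 S=39.98 E=29.60 P=11.85
Read off E at T=4.39: 29.60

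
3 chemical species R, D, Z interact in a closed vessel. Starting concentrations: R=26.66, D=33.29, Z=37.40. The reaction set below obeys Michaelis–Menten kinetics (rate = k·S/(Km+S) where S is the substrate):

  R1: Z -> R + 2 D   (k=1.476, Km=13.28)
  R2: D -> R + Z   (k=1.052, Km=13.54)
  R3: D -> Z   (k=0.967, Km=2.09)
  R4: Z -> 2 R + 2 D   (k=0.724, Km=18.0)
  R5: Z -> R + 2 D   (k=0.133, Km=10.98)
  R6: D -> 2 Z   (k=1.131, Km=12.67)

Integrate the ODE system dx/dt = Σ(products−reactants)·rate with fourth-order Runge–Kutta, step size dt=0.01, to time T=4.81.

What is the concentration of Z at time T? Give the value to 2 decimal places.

Z at T = 45.17

RK4 with dt=0.01: 481 steps to T=4.81. Trajectory (selected grid times):
t=0.00: R=26.66 D=33.29 Z=37.40
t=0.53: R=28.21 D=33.76 Z=38.26
t=1.07: R=29.80 D=34.25 Z=39.13
t=1.60: R=31.37 D=34.74 Z=39.98
t=2.14: R=32.98 D=35.24 Z=40.86
t=2.67: R=34.56 D=35.74 Z=41.71
t=3.21: R=36.19 D=36.26 Z=42.59
t=3.74: R=37.79 D=36.77 Z=43.44
t=4.28: R=39.43 D=37.30 Z=44.32
t=4.81: R=41.04 D=37.82 Z=45.17
Read off Z at T=4.81: 45.17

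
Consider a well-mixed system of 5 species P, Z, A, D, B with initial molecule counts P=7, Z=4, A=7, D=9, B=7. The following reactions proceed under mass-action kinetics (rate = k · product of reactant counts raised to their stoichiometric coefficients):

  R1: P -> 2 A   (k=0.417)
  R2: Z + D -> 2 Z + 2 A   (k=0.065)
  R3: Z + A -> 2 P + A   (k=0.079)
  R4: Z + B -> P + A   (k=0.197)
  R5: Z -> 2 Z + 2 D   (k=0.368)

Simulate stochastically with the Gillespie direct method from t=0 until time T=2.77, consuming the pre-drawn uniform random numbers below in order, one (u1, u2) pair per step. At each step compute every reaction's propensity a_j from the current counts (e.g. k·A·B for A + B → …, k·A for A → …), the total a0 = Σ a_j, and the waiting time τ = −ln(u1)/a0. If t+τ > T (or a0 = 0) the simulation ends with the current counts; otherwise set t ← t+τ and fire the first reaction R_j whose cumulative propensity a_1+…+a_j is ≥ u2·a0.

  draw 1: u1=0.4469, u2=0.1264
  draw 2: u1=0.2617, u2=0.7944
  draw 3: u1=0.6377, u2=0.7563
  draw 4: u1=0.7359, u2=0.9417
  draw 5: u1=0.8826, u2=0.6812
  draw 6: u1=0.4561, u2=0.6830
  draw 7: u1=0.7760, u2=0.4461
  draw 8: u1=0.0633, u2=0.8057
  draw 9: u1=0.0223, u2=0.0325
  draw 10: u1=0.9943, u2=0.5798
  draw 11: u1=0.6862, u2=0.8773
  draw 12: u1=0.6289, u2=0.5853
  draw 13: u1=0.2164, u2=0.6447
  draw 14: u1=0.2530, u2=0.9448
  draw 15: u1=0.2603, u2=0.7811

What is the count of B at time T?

t=0.000: P=7 Z=4 A=7 D=9 B=7
Draw 1: a1=2.919, a2=2.340, a3=2.212, a4=5.516, a5=1.472, a0=14.459; τ=−ln(0.4469)/14.459=0.056 → t=0.056; u2·a0=0.1264·14.459=1.828 ≤ a1=2.919 → R1 fires; P=6 Z=4 A=9 D=9 B=7
Draw 2: a1=2.502, a2=2.340, a3=2.844, a4=5.516, a5=1.472, a0=14.674; τ=−ln(0.2617)/14.674=0.091 → t=0.147; u2·a0=0.7944·14.674=11.657; a1+…+a3=7.686 < 11.657 ≤ a1+…+a4=13.202 → R4 fires; P=7 Z=3 A=10 D=9 B=6
Draw 3: a1=2.919, a2=1.755, a3=2.370, a4=3.546, a5=1.104, a0=11.694; τ=−ln(0.6377)/11.694=0.038 → t=0.186; u2·a0=0.7563·11.694=8.844; a1+…+a3=7.044 < 8.844 ≤ a1+…+a4=10.590 → R4 fires; P=8 Z=2 A=11 D=9 B=5
Draw 4: a1=3.336, a2=1.170, a3=1.738, a4=1.970, a5=0.736, a0=8.950; τ=−ln(0.7359)/8.950=0.034 → t=0.220; u2·a0=0.9417·8.950=8.428; a1+…+a4=8.214 < 8.428 ≤ a1+…+a5=8.950 → R5 fires; P=8 Z=3 A=11 D=11 B=5
Draw 5: a1=3.336, a2=2.145, a3=2.607, a4=2.955, a5=1.104, a0=12.147; τ=−ln(0.8826)/12.147=0.010 → t=0.230; u2·a0=0.6812·12.147=8.275; a1+…+a3=8.088 < 8.275 ≤ a1+…+a4=11.043 → R4 fires; P=9 Z=2 A=12 D=11 B=4
Draw 6: a1=3.753, a2=1.430, a3=1.896, a4=1.576, a5=0.736, a0=9.391; τ=−ln(0.4561)/9.391=0.084 → t=0.314; u2·a0=0.6830·9.391=6.414; a1+a2=5.183 < 6.414 ≤ a1+…+a3=7.079 → R3 fires; P=11 Z=1 A=12 D=11 B=4
Draw 7: a1=4.587, a2=0.715, a3=0.948, a4=0.788, a5=0.368, a0=7.406; τ=−ln(0.7760)/7.406=0.034 → t=0.348; u2·a0=0.4461·7.406=3.304 ≤ a1=4.587 → R1 fires; P=10 Z=1 A=14 D=11 B=4
Draw 8: a1=4.170, a2=0.715, a3=1.106, a4=0.788, a5=0.368, a0=7.147; τ=−ln(0.0633)/7.147=0.386 → t=0.734; u2·a0=0.8057·7.147=5.758; a1+a2=4.885 < 5.758 ≤ a1+…+a3=5.991 → R3 fires; P=12 Z=0 A=14 D=11 B=4
Draw 9: a1=5.004, a2=0.000, a3=0.000, a4=0.000, a5=0.000, a0=5.004; τ=−ln(0.0223)/5.004=0.760 → t=1.494; u2·a0=0.0325·5.004=0.163 ≤ a1=5.004 → R1 fires; P=11 Z=0 A=16 D=11 B=4
Draw 10: a1=4.587, a2=0.000, a3=0.000, a4=0.000, a5=0.000, a0=4.587; τ=−ln(0.9943)/4.587=0.001 → t=1.495; u2·a0=0.5798·4.587=2.660 ≤ a1=4.587 → R1 fires; P=10 Z=0 A=18 D=11 B=4
Draw 11: a1=4.170, a2=0.000, a3=0.000, a4=0.000, a5=0.000, a0=4.170; τ=−ln(0.6862)/4.170=0.090 → t=1.586; u2·a0=0.8773·4.170=3.658 ≤ a1=4.170 → R1 fires; P=9 Z=0 A=20 D=11 B=4
Draw 12: a1=3.753, a2=0.000, a3=0.000, a4=0.000, a5=0.000, a0=3.753; τ=−ln(0.6289)/3.753=0.124 → t=1.709; u2·a0=0.5853·3.753=2.197 ≤ a1=3.753 → R1 fires; P=8 Z=0 A=22 D=11 B=4
Draw 13: a1=3.336, a2=0.000, a3=0.000, a4=0.000, a5=0.000, a0=3.336; τ=−ln(0.2164)/3.336=0.459 → t=2.168; u2·a0=0.6447·3.336=2.151 ≤ a1=3.336 → R1 fires; P=7 Z=0 A=24 D=11 B=4
Draw 14: a1=2.919, a2=0.000, a3=0.000, a4=0.000, a5=0.000, a0=2.919; τ=−ln(0.2530)/2.919=0.471 → t=2.639; u2·a0=0.9448·2.919=2.758 ≤ a1=2.919 → R1 fires; P=6 Z=0 A=26 D=11 B=4
Draw 15: a1=2.502, a2=0.000, a3=0.000, a4=0.000, a5=0.000, a0=2.502; τ=−ln(0.2603)/2.502=0.538 → t=3.177 > T=2.77: stop.
Read off B at T=2.77: 4

B at T = 4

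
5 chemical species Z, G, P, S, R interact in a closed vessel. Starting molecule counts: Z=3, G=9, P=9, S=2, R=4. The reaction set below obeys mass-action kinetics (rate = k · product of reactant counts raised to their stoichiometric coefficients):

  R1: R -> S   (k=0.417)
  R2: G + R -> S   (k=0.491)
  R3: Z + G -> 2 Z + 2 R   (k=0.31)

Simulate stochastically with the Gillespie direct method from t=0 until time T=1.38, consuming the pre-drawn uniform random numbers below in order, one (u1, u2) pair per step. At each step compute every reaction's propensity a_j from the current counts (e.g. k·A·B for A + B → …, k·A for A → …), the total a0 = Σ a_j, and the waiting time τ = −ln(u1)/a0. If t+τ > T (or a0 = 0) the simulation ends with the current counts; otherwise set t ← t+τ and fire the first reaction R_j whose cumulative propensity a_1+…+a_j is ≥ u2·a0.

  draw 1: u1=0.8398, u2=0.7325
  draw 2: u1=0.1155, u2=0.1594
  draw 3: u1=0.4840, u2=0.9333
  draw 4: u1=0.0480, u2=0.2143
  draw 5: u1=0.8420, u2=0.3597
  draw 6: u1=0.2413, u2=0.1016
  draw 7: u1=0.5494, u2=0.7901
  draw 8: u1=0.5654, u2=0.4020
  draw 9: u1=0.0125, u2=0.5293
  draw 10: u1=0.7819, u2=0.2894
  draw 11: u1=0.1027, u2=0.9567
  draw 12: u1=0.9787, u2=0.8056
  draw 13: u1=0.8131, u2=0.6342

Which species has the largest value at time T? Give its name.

t=0.000: Z=3 G=9 P=9 S=2 R=4
Draw 1: a1=1.668, a2=17.676, a3=8.370, a0=27.714; τ=−ln(0.8398)/27.714=0.006 → t=0.006; u2·a0=0.7325·27.714=20.301; a1+a2=19.344 < 20.301 ≤ a1+…+a3=27.714 → R3 fires; Z=4 G=8 P=9 S=2 R=6
Draw 2: a1=2.502, a2=23.568, a3=9.920, a0=35.990; τ=−ln(0.1155)/35.990=0.060 → t=0.066; u2·a0=0.1594·35.990=5.737; a1=2.502 < 5.737 ≤ a1+a2=26.070 → R2 fires; Z=4 G=7 P=9 S=3 R=5
Draw 3: a1=2.085, a2=17.185, a3=8.680, a0=27.950; τ=−ln(0.4840)/27.950=0.026 → t=0.092; u2·a0=0.9333·27.950=26.086; a1+a2=19.270 < 26.086 ≤ a1+…+a3=27.950 → R3 fires; Z=5 G=6 P=9 S=3 R=7
Draw 4: a1=2.919, a2=20.622, a3=9.300, a0=32.841; τ=−ln(0.0480)/32.841=0.092 → t=0.185; u2·a0=0.2143·32.841=7.038; a1=2.919 < 7.038 ≤ a1+a2=23.541 → R2 fires; Z=5 G=5 P=9 S=4 R=6
Draw 5: a1=2.502, a2=14.730, a3=7.750, a0=24.982; τ=−ln(0.8420)/24.982=0.007 → t=0.192; u2·a0=0.3597·24.982=8.986; a1=2.502 < 8.986 ≤ a1+a2=17.232 → R2 fires; Z=5 G=4 P=9 S=5 R=5
Draw 6: a1=2.085, a2=9.820, a3=6.200, a0=18.105; τ=−ln(0.2413)/18.105=0.079 → t=0.270; u2·a0=0.1016·18.105=1.839 ≤ a1=2.085 → R1 fires; Z=5 G=4 P=9 S=6 R=4
Draw 7: a1=1.668, a2=7.856, a3=6.200, a0=15.724; τ=−ln(0.5494)/15.724=0.038 → t=0.308; u2·a0=0.7901·15.724=12.424; a1+a2=9.524 < 12.424 ≤ a1+…+a3=15.724 → R3 fires; Z=6 G=3 P=9 S=6 R=6
Draw 8: a1=2.502, a2=8.838, a3=5.580, a0=16.920; τ=−ln(0.5654)/16.920=0.034 → t=0.342; u2·a0=0.4020·16.920=6.802; a1=2.502 < 6.802 ≤ a1+a2=11.340 → R2 fires; Z=6 G=2 P=9 S=7 R=5
Draw 9: a1=2.085, a2=4.910, a3=3.720, a0=10.715; τ=−ln(0.0125)/10.715=0.409 → t=0.751; u2·a0=0.5293·10.715=5.671; a1=2.085 < 5.671 ≤ a1+a2=6.995 → R2 fires; Z=6 G=1 P=9 S=8 R=4
Draw 10: a1=1.668, a2=1.964, a3=1.860, a0=5.492; τ=−ln(0.7819)/5.492=0.045 → t=0.796; u2·a0=0.2894·5.492=1.589 ≤ a1=1.668 → R1 fires; Z=6 G=1 P=9 S=9 R=3
Draw 11: a1=1.251, a2=1.473, a3=1.860, a0=4.584; τ=−ln(0.1027)/4.584=0.496 → t=1.292; u2·a0=0.9567·4.584=4.386; a1+a2=2.724 < 4.386 ≤ a1+…+a3=4.584 → R3 fires; Z=7 G=0 P=9 S=9 R=5
Draw 12: a1=2.085, a2=0.000, a3=0.000, a0=2.085; τ=−ln(0.9787)/2.085=0.010 → t=1.302; u2·a0=0.8056·2.085=1.680 ≤ a1=2.085 → R1 fires; Z=7 G=0 P=9 S=10 R=4
Draw 13: a1=1.668, a2=0.000, a3=0.000, a0=1.668; τ=−ln(0.8131)/1.668=0.124 → t=1.427 > T=1.38: stop.
At T=1.38: Z=7 G=0 P=9 S=10 R=4; the largest is S.

Dominant species at T: S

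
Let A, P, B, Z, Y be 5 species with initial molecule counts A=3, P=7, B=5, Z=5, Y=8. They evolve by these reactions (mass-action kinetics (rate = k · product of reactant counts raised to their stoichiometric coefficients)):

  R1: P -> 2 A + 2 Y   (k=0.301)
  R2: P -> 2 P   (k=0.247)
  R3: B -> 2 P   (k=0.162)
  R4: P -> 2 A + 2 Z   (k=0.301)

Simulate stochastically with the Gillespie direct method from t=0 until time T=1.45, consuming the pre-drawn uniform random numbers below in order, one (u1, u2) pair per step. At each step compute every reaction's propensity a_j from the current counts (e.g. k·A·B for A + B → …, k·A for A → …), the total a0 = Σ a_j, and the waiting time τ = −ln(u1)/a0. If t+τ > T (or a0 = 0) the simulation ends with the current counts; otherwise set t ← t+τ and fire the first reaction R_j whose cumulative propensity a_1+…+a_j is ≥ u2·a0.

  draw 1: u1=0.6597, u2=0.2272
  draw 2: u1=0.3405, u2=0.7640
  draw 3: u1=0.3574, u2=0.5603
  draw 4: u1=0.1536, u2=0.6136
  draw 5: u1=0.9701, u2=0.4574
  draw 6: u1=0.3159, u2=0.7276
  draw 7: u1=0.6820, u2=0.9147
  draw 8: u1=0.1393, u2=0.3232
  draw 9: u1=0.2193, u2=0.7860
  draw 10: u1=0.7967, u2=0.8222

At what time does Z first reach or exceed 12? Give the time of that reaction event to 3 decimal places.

t=0.000: A=3 P=7 B=5 Z=5 Y=8
Draw 1: a1=2.107, a2=1.729, a3=0.810, a4=2.107, a0=6.753; τ=−ln(0.6597)/6.753=0.062 → t=0.062; u2·a0=0.2272·6.753=1.534 ≤ a1=2.107 → R1 fires; A=5 P=6 B=5 Z=5 Y=10
Draw 2: a1=1.806, a2=1.482, a3=0.810, a4=1.806, a0=5.904; τ=−ln(0.3405)/5.904=0.182 → t=0.244; u2·a0=0.7640·5.904=4.511; a1+…+a3=4.098 < 4.511 ≤ a1+…+a4=5.904 → R4 fires; A=7 P=5 B=5 Z=7 Y=10
Draw 3: a1=1.505, a2=1.235, a3=0.810, a4=1.505, a0=5.055; τ=−ln(0.3574)/5.055=0.204 → t=0.448; u2·a0=0.5603·5.055=2.832; a1+a2=2.740 < 2.832 ≤ a1+…+a3=3.550 → R3 fires; A=7 P=7 B=4 Z=7 Y=10
Draw 4: a1=2.107, a2=1.729, a3=0.648, a4=2.107, a0=6.591; τ=−ln(0.1536)/6.591=0.284 → t=0.732; u2·a0=0.6136·6.591=4.044; a1+a2=3.836 < 4.044 ≤ a1+…+a3=4.484 → R3 fires; A=7 P=9 B=3 Z=7 Y=10
Draw 5: a1=2.709, a2=2.223, a3=0.486, a4=2.709, a0=8.127; τ=−ln(0.9701)/8.127=0.004 → t=0.736; u2·a0=0.4574·8.127=3.717; a1=2.709 < 3.717 ≤ a1+a2=4.932 → R2 fires; A=7 P=10 B=3 Z=7 Y=10
Draw 6: a1=3.010, a2=2.470, a3=0.486, a4=3.010, a0=8.976; τ=−ln(0.3159)/8.976=0.128 → t=0.864; u2·a0=0.7276·8.976=6.531; a1+…+a3=5.966 < 6.531 ≤ a1+…+a4=8.976 → R4 fires; A=9 P=9 B=3 Z=9 Y=10
Draw 7: a1=2.709, a2=2.223, a3=0.486, a4=2.709, a0=8.127; τ=−ln(0.6820)/8.127=0.047 → t=0.911; u2·a0=0.9147·8.127=7.434; a1+…+a3=5.418 < 7.434 ≤ a1+…+a4=8.127 → R4 fires; A=11 P=8 B=3 Z=11 Y=10
Draw 8: a1=2.408, a2=1.976, a3=0.486, a4=2.408, a0=7.278; τ=−ln(0.1393)/7.278=0.271 → t=1.182; u2·a0=0.3232·7.278=2.352 ≤ a1=2.408 → R1 fires; A=13 P=7 B=3 Z=11 Y=12
Draw 9: a1=2.107, a2=1.729, a3=0.486, a4=2.107, a0=6.429; τ=−ln(0.2193)/6.429=0.236 → t=1.418; u2·a0=0.7860·6.429=5.053; a1+…+a3=4.322 < 5.053 ≤ a1+…+a4=6.429 → R4 fires; A=15 P=6 B=3 Z=13 Y=12
Draw 10: a1=1.806, a2=1.482, a3=0.486, a4=1.806, a0=5.580; τ=−ln(0.7967)/5.580=0.041 → t=1.459 > T=1.45: stop.
Z first becomes ≥ 12 when it reaches 13 at the event at t=1.418.

Threshold first reached at t = 1.418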